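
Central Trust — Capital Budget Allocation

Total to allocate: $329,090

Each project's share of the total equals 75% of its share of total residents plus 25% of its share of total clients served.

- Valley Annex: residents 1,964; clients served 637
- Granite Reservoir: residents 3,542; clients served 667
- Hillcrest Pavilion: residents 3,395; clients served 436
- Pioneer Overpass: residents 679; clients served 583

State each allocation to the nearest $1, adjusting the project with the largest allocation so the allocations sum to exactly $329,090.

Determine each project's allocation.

Valley Annex: $73,160 | Granite Reservoir: $114,879 | Hillcrest Pavilion: $102,910 | Pioneer Overpass: $38,141

Totals — residents 9,580, clients served 2,323.
Blended shares (75% residents + 25% clients served): Valley Annex 0.2223; Granite Reservoir 0.3491; Hillcrest Pavilion 0.3127; Pioneer Overpass 0.1159.
Proportional shares: Valley Annex 73,160.47; Granite Reservoir 114,878.29; Hillcrest Pavilion 102,909.79; Pioneer Overpass 38,141.45.
Rounded to nearest $1: Valley Annex $73,160; Granite Reservoir $114,878; Hillcrest Pavilion $102,910; Pioneer Overpass $38,141. Sum = $329,089.
Difference $329,090 − $329,089 = +$1 applied to largest allocation (Granite Reservoir): Granite Reservoir becomes $114,879.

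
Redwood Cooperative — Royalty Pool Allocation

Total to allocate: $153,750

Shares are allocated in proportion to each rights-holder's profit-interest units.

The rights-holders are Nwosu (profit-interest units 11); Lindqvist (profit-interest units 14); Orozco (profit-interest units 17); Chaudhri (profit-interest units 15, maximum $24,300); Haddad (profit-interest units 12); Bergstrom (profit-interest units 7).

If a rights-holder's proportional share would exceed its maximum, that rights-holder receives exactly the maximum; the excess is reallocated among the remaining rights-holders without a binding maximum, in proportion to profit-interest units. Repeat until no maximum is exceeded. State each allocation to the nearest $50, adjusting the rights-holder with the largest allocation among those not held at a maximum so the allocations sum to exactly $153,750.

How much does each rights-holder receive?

Nwosu: $23,350 | Lindqvist: $29,700 | Orozco: $36,100 | Chaudhri: $24,300 | Haddad: $25,450 | Bergstrom: $14,850

Total profit-interest units = 76.
Pro-rata shares before constraints: Nwosu 22,253.29; Lindqvist 28,322.37; Orozco 34,391.45; Chaudhri 30,345.39; Haddad 24,276.32; Bergstrom 14,161.18.
Held at cap: Chaudhri ($24,300); remaining pool $129,450 reallocated over remaining profit-interest units 61.
Shares after redistribution: Nwosu 23,343.44 → $23,350; Lindqvist 29,709.84 → $29,700; Orozco 36,076.23 → $36,100; Haddad 25,465.57 → $25,450; Bergstrom 14,854.92 → $14,850.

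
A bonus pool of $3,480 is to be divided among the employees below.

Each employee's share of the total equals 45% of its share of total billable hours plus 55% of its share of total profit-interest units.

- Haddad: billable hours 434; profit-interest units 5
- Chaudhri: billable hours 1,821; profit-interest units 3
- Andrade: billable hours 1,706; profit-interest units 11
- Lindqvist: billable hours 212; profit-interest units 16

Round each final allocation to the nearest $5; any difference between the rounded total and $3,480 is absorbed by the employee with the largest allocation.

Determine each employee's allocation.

Billable hours total 4,173; profit-interest units total 35.
Blended shares (45% billable hours + 55% profit-interest units): Haddad 0.1254; Chaudhri 0.2435; Andrade 0.3568; Lindqvist 0.2743.
Unrounded shares: Haddad 436.30; Chaudhri 847.42; Andrade 1,241.75; Lindqvist 954.53.
After rounding ($5): Haddad $435; Chaudhri $845; Andrade $1,240; Lindqvist $955. Sum = $3,475.
Difference $3,480 − $3,475 = +$5 applied to largest allocation (Andrade): Andrade becomes $1,245.

Haddad: $435 · Chaudhri: $845 · Andrade: $1,245 · Lindqvist: $955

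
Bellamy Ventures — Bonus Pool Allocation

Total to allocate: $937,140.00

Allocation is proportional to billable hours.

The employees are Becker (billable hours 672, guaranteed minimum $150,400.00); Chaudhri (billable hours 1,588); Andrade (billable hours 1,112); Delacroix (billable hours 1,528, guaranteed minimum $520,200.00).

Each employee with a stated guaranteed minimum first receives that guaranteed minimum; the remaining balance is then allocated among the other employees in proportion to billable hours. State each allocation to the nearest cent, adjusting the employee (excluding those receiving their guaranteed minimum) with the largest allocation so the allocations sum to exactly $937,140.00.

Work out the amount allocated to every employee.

Becker: $150,400.00 · Chaudhri: $156,765.01 · Andrade: $109,774.99 · Delacroix: $520,200.00

Fund the minimums — Becker $150,400.00; Delacroix $520,200.00. Balance $266,540.00.
Balance split over remaining billable hours 2,700: Chaudhri 156,765.0074 → $156,765.01; Andrade 109,774.9926 → $109,774.99.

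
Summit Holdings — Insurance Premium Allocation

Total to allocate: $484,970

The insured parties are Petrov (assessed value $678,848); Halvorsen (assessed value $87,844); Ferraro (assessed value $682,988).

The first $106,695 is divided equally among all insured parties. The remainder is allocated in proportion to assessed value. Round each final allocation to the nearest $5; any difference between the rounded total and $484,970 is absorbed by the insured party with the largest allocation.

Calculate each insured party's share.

Petrov: $212,700 | Halvorsen: $58,485 | Ferraro: $213,785

First tranche $106,695 split equally: $35,565 each.
Remainder $378,275 by assessed value (total 1,449,680): Petrov 177,136.49 → $177,135; Halvorsen 22,921.74 → $22,920; Ferraro 178,216.77 → $178,215.
Rounding difference +$5 on remainder applied to Ferraro.
Totals: Petrov $35,565 + $177,135 = $212,700; Halvorsen $35,565 + $22,920 = $58,485; Ferraro $35,565 + $178,220 = $213,785.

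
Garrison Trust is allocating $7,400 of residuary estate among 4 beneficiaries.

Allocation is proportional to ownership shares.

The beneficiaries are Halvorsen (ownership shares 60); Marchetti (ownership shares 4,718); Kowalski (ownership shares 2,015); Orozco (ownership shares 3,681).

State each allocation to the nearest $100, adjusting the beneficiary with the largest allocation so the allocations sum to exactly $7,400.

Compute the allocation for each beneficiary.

Sum of ownership shares: 10,474.
Unrounded shares: Halvorsen 60/10,474 × $7,400 = 42.39; Marchetti 4,718/10,474 × $7,400 = 3,333.32; Kowalski 2,015/10,474 × $7,400 = 1,423.62; Orozco 3,681/10,474 × $7,400 = 2,600.67.
At nearest $100: Halvorsen $0; Marchetti $3,300; Kowalski $1,400; Orozco $2,600. Sum = $7,300.
Difference $7,400 − $7,300 = +$100 applied to largest allocation (Marchetti): Marchetti becomes $3,400.

Halvorsen: $0; Marchetti: $3,400; Kowalski: $1,400; Orozco: $2,600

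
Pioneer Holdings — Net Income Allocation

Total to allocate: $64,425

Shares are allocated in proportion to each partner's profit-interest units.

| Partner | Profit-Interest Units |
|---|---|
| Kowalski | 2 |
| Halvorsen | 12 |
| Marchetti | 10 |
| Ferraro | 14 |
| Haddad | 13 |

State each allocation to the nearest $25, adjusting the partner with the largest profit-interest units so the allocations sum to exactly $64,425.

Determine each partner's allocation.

Kowalski: $2,525; Halvorsen: $15,150; Marchetti: $12,625; Ferraro: $17,700; Haddad: $16,425

Sum of profit-interest units: 51.
Unrounded shares: Kowalski 2/51 × $64,425 = 2,526.47; Halvorsen 12/51 × $64,425 = 15,158.82; Marchetti 10/51 × $64,425 = 12,632.35; Ferraro 14/51 × $64,425 = 17,685.29; Haddad 13/51 × $64,425 = 16,422.06.
At nearest $25: Kowalski $2,525; Halvorsen $15,150; Marchetti $12,625; Ferraro $17,675; Haddad $16,425. Sum = $64,400.
Difference $64,425 − $64,400 = +$25 applied to largest profit-interest units (Ferraro): Ferraro becomes $17,700.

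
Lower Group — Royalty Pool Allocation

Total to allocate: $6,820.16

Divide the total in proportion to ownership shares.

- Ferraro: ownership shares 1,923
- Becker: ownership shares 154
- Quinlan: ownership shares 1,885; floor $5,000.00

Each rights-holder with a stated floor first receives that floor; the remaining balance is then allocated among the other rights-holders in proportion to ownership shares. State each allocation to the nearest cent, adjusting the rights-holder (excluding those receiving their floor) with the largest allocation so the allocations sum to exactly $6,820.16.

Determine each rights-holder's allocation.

Minimums first: Quinlan $5,000.00. Balance $1,820.16.
Balance split over remaining ownership shares 2,077: Ferraro 1,685.2035 → $1,685.20; Becker 134.9565 → $134.96.

Ferraro: $1,685.20; Becker: $134.96; Quinlan: $5,000.00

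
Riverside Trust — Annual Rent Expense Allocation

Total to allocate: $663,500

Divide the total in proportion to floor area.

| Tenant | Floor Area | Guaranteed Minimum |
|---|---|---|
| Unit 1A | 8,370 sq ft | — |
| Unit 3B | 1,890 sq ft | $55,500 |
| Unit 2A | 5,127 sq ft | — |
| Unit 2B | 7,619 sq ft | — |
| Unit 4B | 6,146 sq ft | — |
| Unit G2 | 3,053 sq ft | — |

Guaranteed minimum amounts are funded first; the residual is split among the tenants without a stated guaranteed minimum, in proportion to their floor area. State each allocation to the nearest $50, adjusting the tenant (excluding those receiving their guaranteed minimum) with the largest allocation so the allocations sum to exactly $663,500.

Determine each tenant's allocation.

Fund the minimums — Unit 3B $55,500. Remaining pool $608,000.
Remaining pool split over remaining floor area 30,315: Unit 1A 167,869.37 → $167,850; Unit 2A 102,827.51 → $102,850; Unit 2B 152,807.26 → $152,800; Unit 4B 123,264.65 → $123,250; Unit G2 61,231.21 → $61,250.

Unit 1A: $167,850 | Unit 3B: $55,500 | Unit 2A: $102,850 | Unit 2B: $152,800 | Unit 4B: $123,250 | Unit G2: $61,250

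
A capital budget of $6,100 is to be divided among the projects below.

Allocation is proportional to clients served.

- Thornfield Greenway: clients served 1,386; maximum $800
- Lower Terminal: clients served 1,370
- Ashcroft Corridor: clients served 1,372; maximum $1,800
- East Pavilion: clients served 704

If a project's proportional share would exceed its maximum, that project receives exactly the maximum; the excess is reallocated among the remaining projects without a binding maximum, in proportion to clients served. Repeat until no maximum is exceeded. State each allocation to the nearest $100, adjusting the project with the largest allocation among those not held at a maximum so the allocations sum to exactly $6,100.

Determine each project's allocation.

Thornfield Greenway: $800 · Lower Terminal: $2,300 · Ashcroft Corridor: $1,800 · East Pavilion: $1,200

Clients served total: 4,832.
Pro-rata shares before constraints: Thornfield Greenway 1,749.71; Lower Terminal 1,729.51; Ashcroft Corridor 1,732.04; East Pavilion 888.74.
Cap binds for Thornfield Greenway ($800); balance $5,300 reallocated over remaining clients served 3,446.
Cap binds for Ashcroft Corridor ($1,800); balance $3,500 reallocated over remaining clients served 2,074.
Redistributed shares: Lower Terminal 2,311.96 → $2,300; East Pavilion 1,188.04 → $1,200.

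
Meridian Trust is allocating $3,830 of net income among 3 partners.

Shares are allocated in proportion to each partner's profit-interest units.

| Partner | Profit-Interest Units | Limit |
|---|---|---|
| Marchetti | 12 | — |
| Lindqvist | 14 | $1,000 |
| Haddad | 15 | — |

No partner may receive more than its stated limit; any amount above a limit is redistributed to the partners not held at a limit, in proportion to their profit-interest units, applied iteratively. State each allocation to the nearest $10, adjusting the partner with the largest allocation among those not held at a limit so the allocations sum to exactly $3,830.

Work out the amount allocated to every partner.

Marchetti: $1,260; Lindqvist: $1,000; Haddad: $1,570

Profit-interest units total: 41.
Unconstrained shares: Marchetti 1,120.98; Lindqvist 1,307.80; Haddad 1,401.22.
Capped: Lindqvist ($1,000); balance $2,830 reallocated over remaining profit-interest units 27.
Shares after redistribution: Marchetti 1,257.78 → $1,260; Haddad 1,572.22 → $1,570.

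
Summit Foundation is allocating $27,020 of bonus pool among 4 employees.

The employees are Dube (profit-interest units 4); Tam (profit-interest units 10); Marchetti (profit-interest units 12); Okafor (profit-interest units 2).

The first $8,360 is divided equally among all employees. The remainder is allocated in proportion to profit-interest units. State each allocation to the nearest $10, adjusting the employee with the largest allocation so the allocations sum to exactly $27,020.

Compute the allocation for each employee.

Dube: $4,760 · Tam: $8,750 · Marchetti: $10,090 · Okafor: $3,420

Equal tier: $8,360 ÷ 4 = $2,090 apiece.
Remainder $18,660 by profit-interest units (total 28): Dube 2,665.71 → $2,670; Tam 6,664.29 → $6,660; Marchetti 7,997.14 → $8,000; Okafor 1,332.86 → $1,330.
Totals: Dube $2,090 + $2,670 = $4,760; Tam $2,090 + $6,660 = $8,750; Marchetti $2,090 + $8,000 = $10,090; Okafor $2,090 + $1,330 = $3,420.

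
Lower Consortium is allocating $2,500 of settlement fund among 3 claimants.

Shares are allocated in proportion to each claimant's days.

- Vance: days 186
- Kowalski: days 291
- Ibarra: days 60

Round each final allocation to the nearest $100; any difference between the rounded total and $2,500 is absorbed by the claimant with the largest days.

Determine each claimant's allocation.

Vance: $900; Kowalski: $1,300; Ibarra: $300

Days total: 537.
Pro-rata amounts: Vance 186/537 × $2,500 = 865.92; Kowalski 291/537 × $2,500 = 1,354.75; Ibarra 60/537 × $2,500 = 279.33.
After rounding ($100): Vance $900; Kowalski $1,400; Ibarra $300. Sum = $2,600.
Difference $2,500 − $2,600 = −$100 applied to largest days (Kowalski): Kowalski becomes $1,300.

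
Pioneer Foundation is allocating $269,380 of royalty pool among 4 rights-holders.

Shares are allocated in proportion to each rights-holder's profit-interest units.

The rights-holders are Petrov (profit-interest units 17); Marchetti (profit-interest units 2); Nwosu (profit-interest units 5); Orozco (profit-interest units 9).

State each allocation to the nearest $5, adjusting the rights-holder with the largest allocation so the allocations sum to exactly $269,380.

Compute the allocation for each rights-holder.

Petrov: $138,775 | Marchetti: $16,325 | Nwosu: $40,815 | Orozco: $73,465

Profit-interest units total: 33.
Pro-rata amounts: Petrov 17/33 × $269,380 = 138,771.52; Marchetti 2/33 × $269,380 = 16,326.06; Nwosu 5/33 × $269,380 = 40,815.15; Orozco 9/33 × $269,380 = 73,467.27.
At nearest $5: Petrov $138,770; Marchetti $16,325; Nwosu $40,815; Orozco $73,465. Sum = $269,375.
Difference $269,380 − $269,375 = +$5 applied to largest allocation (Petrov): Petrov becomes $138,775.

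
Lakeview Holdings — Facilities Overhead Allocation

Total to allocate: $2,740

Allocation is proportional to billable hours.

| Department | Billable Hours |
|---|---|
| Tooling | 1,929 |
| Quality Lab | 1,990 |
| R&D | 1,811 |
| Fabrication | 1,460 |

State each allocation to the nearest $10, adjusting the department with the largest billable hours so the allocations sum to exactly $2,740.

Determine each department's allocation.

Billable hours total: 7,190.
Pro-rata amounts: Tooling 1,929/7,190 × $2,740 = 735.11; Quality Lab 1,990/7,190 × $2,740 = 758.36; R&D 1,811/7,190 × $2,740 = 690.14; Fabrication 1,460/7,190 × $2,740 = 556.38.
Rounded to nearest $10: Tooling $740; Quality Lab $760; R&D $690; Fabrication $560. Sum = $2,750.
Difference $2,740 − $2,750 = −$10 applied to largest billable hours (Quality Lab): Quality Lab becomes $750.

Tooling: $740 · Quality Lab: $750 · R&D: $690 · Fabrication: $560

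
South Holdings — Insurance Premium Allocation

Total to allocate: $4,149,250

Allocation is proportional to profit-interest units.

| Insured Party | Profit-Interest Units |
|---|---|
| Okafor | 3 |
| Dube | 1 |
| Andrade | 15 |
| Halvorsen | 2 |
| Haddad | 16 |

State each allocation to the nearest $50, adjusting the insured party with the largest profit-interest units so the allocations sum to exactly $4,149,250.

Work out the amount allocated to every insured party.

Okafor: $336,450 | Dube: $112,150 | Andrade: $1,682,150 | Halvorsen: $224,300 | Haddad: $1,794,200

Profit-interest units total: 37.
Raw shares: Okafor 3/37 × $4,149,250 = 336,425.68; Dube 1/37 × $4,149,250 = 112,141.89; Andrade 15/37 × $4,149,250 = 1,682,128.38; Halvorsen 2/37 × $4,149,250 = 224,283.78; Haddad 16/37 × $4,149,250 = 1,794,270.27.
At nearest $50: Okafor $336,450; Dube $112,150; Andrade $1,682,150; Halvorsen $224,300; Haddad $1,794,250. Sum = $4,149,300.
Difference $4,149,250 − $4,149,300 = −$50 applied to largest profit-interest units (Haddad): Haddad becomes $1,794,200.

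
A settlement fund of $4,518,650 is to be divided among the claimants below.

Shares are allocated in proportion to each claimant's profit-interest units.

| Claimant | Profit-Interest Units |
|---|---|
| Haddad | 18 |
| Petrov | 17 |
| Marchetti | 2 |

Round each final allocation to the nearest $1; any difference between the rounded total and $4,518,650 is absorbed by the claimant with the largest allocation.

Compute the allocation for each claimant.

Total profit-interest units = 37.
Raw shares: Haddad 18/37 × $4,518,650 = 2,198,262.16; Petrov 17/37 × $4,518,650 = 2,076,136.49; Marchetti 2/37 × $4,518,650 = 244,251.35.
At nearest $1: Haddad $2,198,262; Petrov $2,076,136; Marchetti $244,251. Sum = $4,518,649.
Difference $4,518,650 − $4,518,649 = +$1 applied to largest allocation (Haddad): Haddad becomes $2,198,263.

Haddad: $2,198,263 | Petrov: $2,076,136 | Marchetti: $244,251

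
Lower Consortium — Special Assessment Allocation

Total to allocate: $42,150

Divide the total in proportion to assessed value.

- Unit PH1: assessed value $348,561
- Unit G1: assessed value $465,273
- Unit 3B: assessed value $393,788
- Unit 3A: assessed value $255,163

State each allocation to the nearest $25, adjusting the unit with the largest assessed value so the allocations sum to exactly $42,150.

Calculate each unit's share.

Unit PH1: $10,050; Unit G1: $13,400; Unit 3B: $11,350; Unit 3A: $7,350

Sum of assessed value: 348,561 + 465,273 + 393,788 + 255,163 = 1,462,785.
Pro-rata amounts: Unit PH1 10,043.75; Unit G1 13,406.79; Unit 3B 11,346.96; Unit 3A 7,352.50.
After rounding ($25): Unit PH1 $10,050; Unit G1 $13,400; Unit 3B $11,350; Unit 3A $7,350. Sum = $42,150.
Sum already equals the total — no adjustment.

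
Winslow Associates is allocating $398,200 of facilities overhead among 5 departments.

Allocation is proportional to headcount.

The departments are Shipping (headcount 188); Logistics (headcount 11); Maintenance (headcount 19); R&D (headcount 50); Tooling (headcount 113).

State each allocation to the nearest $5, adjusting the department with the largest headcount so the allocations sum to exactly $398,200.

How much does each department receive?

Headcount total: 381.
Pro-rata amounts: Shipping 188/381 × $398,200 = 196,487.14; Logistics 11/381 × $398,200 = 11,496.59; Maintenance 19/381 × $398,200 = 19,857.74; R&D 50/381 × $398,200 = 52,257.22; Tooling 113/381 × $398,200 = 118,101.31.
At nearest $5: Shipping $196,485; Logistics $11,495; Maintenance $19,860; R&D $52,255; Tooling $118,100. Sum = $398,195.
Difference $398,200 − $398,195 = +$5 applied to largest headcount (Shipping): Shipping becomes $196,490.

Shipping: $196,490; Logistics: $11,495; Maintenance: $19,860; R&D: $52,255; Tooling: $118,100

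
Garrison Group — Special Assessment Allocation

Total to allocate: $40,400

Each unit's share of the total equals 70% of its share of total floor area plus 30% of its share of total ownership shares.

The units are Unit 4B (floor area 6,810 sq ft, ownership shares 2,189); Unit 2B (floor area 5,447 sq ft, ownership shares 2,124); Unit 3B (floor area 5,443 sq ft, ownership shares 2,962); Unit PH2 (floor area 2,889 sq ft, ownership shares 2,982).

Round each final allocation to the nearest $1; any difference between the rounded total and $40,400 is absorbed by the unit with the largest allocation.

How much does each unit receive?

Unit 4B: $11,940; Unit 2B: $9,992; Unit 3B: $10,976; Unit PH2: $7,492

Floor area total 20,589; ownership shares total 10,257.
Composite weights (70% floor area + 30% ownership shares): Unit 4B 0.2956; Unit 2B 0.2473; Unit 3B 0.2717; Unit PH2 0.1854.
Pro-rata amounts: Unit 4B 11,940.46; Unit 2B 9,991.51; Unit 3B 10,976.22; Unit PH2 7,491.81.
After rounding ($1): Unit 4B $11,940; Unit 2B $9,992; Unit 3B $10,976; Unit PH2 $7,492. Sum = $40,400.
No rounding difference to absorb.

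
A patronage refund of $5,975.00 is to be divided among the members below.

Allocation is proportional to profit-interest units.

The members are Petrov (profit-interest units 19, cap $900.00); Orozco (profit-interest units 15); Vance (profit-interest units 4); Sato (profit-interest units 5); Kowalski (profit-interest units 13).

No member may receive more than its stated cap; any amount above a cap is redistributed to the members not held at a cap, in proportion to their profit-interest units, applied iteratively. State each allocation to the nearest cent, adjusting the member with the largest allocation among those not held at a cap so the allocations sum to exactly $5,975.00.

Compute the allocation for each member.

Total profit-interest units = 56.
Pro-rata shares before constraints: Petrov 2,027.2321; Orozco 1,600.4464; Vance 426.7857; Sato 533.4821; Kowalski 1,387.0536.
Cap binds for Petrov ($900.00); balance $5,075.00 reallocated over remaining profit-interest units 37.
Redistributed shares: Orozco 2,057.4324 → $2,057.43; Vance 548.6486 → $548.65; Sato 685.8108 → $685.81; Kowalski 1,783.1081 → $1,783.11.

Petrov: $900.00; Orozco: $2,057.43; Vance: $548.65; Sato: $685.81; Kowalski: $1,783.11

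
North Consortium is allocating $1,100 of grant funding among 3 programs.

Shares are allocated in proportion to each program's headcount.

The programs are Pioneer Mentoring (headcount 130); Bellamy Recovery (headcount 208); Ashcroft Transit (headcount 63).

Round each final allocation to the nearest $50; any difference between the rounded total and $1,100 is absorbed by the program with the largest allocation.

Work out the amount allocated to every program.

Combined headcount = 401.
Proportional shares: Pioneer Mentoring 130/401 × $1,100 = 356.61; Bellamy Recovery 208/401 × $1,100 = 570.57; Ashcroft Transit 63/401 × $1,100 = 172.82.
At nearest $50: Pioneer Mentoring $350; Bellamy Recovery $550; Ashcroft Transit $150. Sum = $1,050.
Difference $1,100 − $1,050 = +$50 applied to largest allocation (Bellamy Recovery): Bellamy Recovery becomes $600.

Pioneer Mentoring: $350 | Bellamy Recovery: $600 | Ashcroft Transit: $150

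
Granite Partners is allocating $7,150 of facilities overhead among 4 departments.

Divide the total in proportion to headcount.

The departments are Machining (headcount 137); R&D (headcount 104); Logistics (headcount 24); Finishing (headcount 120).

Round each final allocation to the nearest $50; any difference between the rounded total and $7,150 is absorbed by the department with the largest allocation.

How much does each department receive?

Machining: $2,500 · R&D: $1,950 · Logistics: $450 · Finishing: $2,250

Total headcount = 385.
Pro-rata amounts: Machining 137/385 × $7,150 = 2,544.29; R&D 104/385 × $7,150 = 1,931.43; Logistics 24/385 × $7,150 = 445.71; Finishing 120/385 × $7,150 = 2,228.57.
Rounded to nearest $50: Machining $2,550; R&D $1,950; Logistics $450; Finishing $2,250. Sum = $7,200.
Difference $7,150 − $7,200 = −$50 applied to largest allocation (Machining): Machining becomes $2,500.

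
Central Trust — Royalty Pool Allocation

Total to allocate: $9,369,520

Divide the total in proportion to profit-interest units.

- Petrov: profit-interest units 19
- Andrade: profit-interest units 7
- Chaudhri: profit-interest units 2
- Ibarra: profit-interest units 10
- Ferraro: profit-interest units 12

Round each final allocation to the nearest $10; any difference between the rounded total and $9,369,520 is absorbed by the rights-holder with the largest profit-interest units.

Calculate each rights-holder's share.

Petrov: $3,560,430; Andrade: $1,311,730; Chaudhri: $374,780; Ibarra: $1,873,900; Ferraro: $2,248,680

Sum of profit-interest units: 50.
Raw shares: Petrov 19/50 × $9,369,520 = 3,560,417.60; Andrade 7/50 × $9,369,520 = 1,311,732.80; Chaudhri 2/50 × $9,369,520 = 374,780.80; Ibarra 10/50 × $9,369,520 = 1,873,904.00; Ferraro 12/50 × $9,369,520 = 2,248,684.80.
At nearest $10: Petrov $3,560,420; Andrade $1,311,730; Chaudhri $374,780; Ibarra $1,873,900; Ferraro $2,248,680. Sum = $9,369,510.
Difference $9,369,520 − $9,369,510 = +$10 applied to largest profit-interest units (Petrov): Petrov becomes $3,560,430.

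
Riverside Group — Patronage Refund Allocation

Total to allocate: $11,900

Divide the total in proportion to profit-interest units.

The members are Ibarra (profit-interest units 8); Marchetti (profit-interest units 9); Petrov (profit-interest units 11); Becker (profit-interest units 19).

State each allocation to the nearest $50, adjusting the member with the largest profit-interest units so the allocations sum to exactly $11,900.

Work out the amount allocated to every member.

Ibarra: $2,050; Marchetti: $2,300; Petrov: $2,800; Becker: $4,750

Sum of profit-interest units: 8 + 9 + 11 + 19 = 47.
Raw shares: Ibarra 2,025.53; Marchetti 2,278.72; Petrov 2,785.11; Becker 4,810.64.
At nearest $50: Ibarra $2,050; Marchetti $2,300; Petrov $2,800; Becker $4,800. Sum = $11,950.
Difference $11,900 − $11,950 = −$50 applied to largest profit-interest units (Becker): Becker becomes $4,750.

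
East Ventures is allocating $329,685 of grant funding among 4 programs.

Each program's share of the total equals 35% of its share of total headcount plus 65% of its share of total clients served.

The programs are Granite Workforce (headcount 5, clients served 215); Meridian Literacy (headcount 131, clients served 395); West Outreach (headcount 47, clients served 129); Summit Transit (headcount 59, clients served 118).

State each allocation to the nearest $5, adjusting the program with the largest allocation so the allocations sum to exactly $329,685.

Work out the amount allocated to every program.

Headcount total 242; clients served total 857.
Blended shares (35% headcount + 65% clients served): Granite Workforce 0.1703; Meridian Literacy 0.4891; West Outreach 0.1658; Summit Transit 0.1748.
Pro-rata amounts: Granite Workforce 56,145.44; Meridian Literacy 161,233.90; West Outreach 54,667.22; Summit Transit 57,638.44.
After rounding ($5): Granite Workforce $56,145; Meridian Literacy $161,235; West Outreach $54,665; Summit Transit $57,640. Sum = $329,685.
Rounded total matches; no reconciliation needed.

Granite Workforce: $56,145 · Meridian Literacy: $161,235 · West Outreach: $54,665 · Summit Transit: $57,640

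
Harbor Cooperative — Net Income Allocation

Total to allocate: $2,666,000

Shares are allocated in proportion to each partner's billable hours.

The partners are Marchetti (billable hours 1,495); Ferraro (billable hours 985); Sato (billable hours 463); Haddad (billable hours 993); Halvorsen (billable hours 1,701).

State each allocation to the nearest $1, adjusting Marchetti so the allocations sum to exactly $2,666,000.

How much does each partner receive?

Combined billable hours = 5,637.
Proportional shares: Marchetti 1,495/5,637 × $2,666,000 = 707,055.17; Ferraro 985/5,637 × $2,666,000 = 465,852.40; Sato 463/5,637 × $2,666,000 = 218,974.28; Haddad 993/5,637 × $2,666,000 = 469,635.98; Halvorsen 1,701/5,637 × $2,666,000 = 804,482.17.
Rounded to nearest $1: Marchetti $707,055; Ferraro $465,852; Sato $218,974; Haddad $469,636; Halvorsen $804,482. Sum = $2,665,999.
Difference $2,666,000 − $2,665,999 = +$1 applied to Marchetti: Marchetti becomes $707,056.

Marchetti: $707,056 | Ferraro: $465,852 | Sato: $218,974 | Haddad: $469,636 | Halvorsen: $804,482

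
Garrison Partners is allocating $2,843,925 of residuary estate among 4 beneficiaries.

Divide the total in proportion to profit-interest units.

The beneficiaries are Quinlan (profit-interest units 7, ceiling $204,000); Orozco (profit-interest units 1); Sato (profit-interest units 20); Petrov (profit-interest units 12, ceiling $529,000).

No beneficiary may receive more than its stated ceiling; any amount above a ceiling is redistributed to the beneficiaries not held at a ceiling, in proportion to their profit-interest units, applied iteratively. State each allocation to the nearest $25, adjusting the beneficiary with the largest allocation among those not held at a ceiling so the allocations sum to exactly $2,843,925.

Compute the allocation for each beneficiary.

Quinlan: $204,000 | Orozco: $100,525 | Sato: $2,010,400 | Petrov: $529,000

Total profit-interest units = 40.
Pro-rata shares before constraints: Quinlan 497,686.88; Orozco 71,098.12; Sato 1,421,962.50; Petrov 853,177.50.
Capped: Quinlan ($204,000), Petrov ($529,000); remaining pool $2,110,925 reallocated over remaining profit-interest units 21.
Redistributed shares: Orozco 100,520.24 → $100,525; Sato 2,010,404.76 → $2,010,400.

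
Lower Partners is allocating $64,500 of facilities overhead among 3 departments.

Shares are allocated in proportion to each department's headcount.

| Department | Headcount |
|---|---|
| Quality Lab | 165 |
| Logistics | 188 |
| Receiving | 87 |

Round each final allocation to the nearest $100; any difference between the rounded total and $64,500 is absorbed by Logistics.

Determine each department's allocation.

Quality Lab: $24,200 · Logistics: $27,500 · Receiving: $12,800

Headcount total: 440.
Raw shares: Quality Lab 165/440 × $64,500 = 24,187.50; Logistics 188/440 × $64,500 = 27,559.09; Receiving 87/440 × $64,500 = 12,753.41.
After rounding ($100): Quality Lab $24,200; Logistics $27,600; Receiving $12,800. Sum = $64,600.
Difference $64,500 − $64,600 = −$100 applied to Logistics: Logistics becomes $27,500.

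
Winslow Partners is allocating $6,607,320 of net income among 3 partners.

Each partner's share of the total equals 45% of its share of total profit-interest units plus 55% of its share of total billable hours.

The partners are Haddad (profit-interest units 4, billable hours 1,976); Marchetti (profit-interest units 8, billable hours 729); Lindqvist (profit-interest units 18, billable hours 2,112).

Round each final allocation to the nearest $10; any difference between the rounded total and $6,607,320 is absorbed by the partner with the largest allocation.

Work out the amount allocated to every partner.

Totals — profit-interest units 30, billable hours 4,817.
Composite weights (45% profit-interest units + 55% billable hours): Haddad 0.2856; Marchetti 0.2032; Lindqvist 0.5111.
Proportional shares: Haddad 1,887,166.91; Marchetti 1,342,848.29; Lindqvist 3,377,304.80.
After rounding ($10): Haddad $1,887,170; Marchetti $1,342,850; Lindqvist $3,377,300. Sum = $6,607,320.
Sum already equals the total — no adjustment.

Haddad: $1,887,170 | Marchetti: $1,342,850 | Lindqvist: $3,377,300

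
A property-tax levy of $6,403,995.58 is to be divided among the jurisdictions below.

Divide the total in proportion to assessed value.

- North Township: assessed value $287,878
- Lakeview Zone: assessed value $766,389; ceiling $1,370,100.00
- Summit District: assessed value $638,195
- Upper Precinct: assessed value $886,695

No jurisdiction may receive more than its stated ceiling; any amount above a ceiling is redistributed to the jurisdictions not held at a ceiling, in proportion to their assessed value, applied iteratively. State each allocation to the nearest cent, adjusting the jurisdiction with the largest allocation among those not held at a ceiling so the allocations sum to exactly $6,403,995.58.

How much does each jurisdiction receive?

North Township: $799,411.61 · Lakeview Zone: $1,370,100.00 · Summit District: $1,772,210.78 · Upper Precinct: $2,462,273.19

Total assessed value = 2,579,157.
Proportional shares (ignoring caps): North Township 714,795.3535; Lakeview Zone 1,902,928.6579; Summit District 1,584,625.5033; Upper Precinct 2,201,646.0653.
Held at cap: Lakeview Zone ($1,370,100.00); balance $5,033,895.58 reallocated over remaining assessed value 1,812,768.
Remaining shares: North Township 799,411.6135 → $799,411.61; Summit District 1,772,210.7791 → $1,772,210.78; Upper Precinct 2,462,273.1874 → $2,462,273.19.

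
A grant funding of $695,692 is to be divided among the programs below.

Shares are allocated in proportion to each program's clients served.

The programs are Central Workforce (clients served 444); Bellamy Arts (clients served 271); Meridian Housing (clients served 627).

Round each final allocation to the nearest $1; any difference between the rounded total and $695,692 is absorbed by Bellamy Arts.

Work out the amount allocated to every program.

Total clients served = 1,342.
Raw shares: Central Workforce 444/1,342 × $695,692 = 230,169.34; Bellamy Arts 271/1,342 × $695,692 = 140,486.24; Meridian Housing 627/1,342 × $695,692 = 325,036.43.
After rounding ($1): Central Workforce $230,169; Bellamy Arts $140,486; Meridian Housing $325,036. Sum = $695,691.
Difference $695,692 − $695,691 = +$1 applied to Bellamy Arts: Bellamy Arts becomes $140,487.

Central Workforce: $230,169 · Bellamy Arts: $140,487 · Meridian Housing: $325,036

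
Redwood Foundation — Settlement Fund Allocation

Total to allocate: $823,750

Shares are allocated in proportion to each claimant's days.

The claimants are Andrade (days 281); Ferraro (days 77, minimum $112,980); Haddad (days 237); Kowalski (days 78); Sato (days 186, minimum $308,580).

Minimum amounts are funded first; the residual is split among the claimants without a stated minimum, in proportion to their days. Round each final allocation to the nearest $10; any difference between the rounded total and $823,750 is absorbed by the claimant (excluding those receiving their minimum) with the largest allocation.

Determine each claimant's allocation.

Guaranteed amounts: Ferraro $112,980; Sato $308,580. Balance $402,190.
Balance split over remaining days 596: Andrade 189,623.14 → $189,620; Haddad 159,931.26 → $159,930; Kowalski 52,635.60 → $52,640.

Andrade: $189,620 · Ferraro: $112,980 · Haddad: $159,930 · Kowalski: $52,640 · Sato: $308,580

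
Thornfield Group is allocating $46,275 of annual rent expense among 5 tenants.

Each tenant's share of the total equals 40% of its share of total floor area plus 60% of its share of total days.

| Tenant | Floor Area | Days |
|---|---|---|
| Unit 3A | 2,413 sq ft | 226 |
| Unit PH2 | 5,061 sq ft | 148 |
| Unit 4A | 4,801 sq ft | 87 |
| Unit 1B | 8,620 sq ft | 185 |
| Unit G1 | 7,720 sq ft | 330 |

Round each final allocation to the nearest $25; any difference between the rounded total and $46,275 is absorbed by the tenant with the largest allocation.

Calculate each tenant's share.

Unit 3A: $8,000; Unit PH2: $7,475; Unit 4A: $5,575; Unit 1B: $10,850; Unit G1: $14,375

Floor area total 28,615; days total 976.
Composite weights (40% floor area + 60% days): Unit 3A 0.1727; Unit PH2 0.1617; Unit 4A 0.1206; Unit 1B 0.2342; Unit G1 0.3108.
Pro-rata amounts: Unit 3A 7,990.07; Unit PH2 7,484.04; Unit 4A 5,580.55; Unit 1B 10,838.80; Unit G1 14,381.54.
After rounding ($25): Unit 3A $8,000; Unit PH2 $7,475; Unit 4A $5,575; Unit 1B $10,850; Unit G1 $14,375. Sum = $46,275.
No rounding difference to absorb.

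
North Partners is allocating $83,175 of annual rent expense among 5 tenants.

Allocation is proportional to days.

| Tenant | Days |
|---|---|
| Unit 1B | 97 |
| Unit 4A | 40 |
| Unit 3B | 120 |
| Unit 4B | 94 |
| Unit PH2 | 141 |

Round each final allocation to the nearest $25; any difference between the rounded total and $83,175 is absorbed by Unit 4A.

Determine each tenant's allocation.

Combined days = 492.
Unrounded shares: Unit 1B 97/492 × $83,175 = 16,398.32; Unit 4A 40/492 × $83,175 = 6,762.20; Unit 3B 120/492 × $83,175 = 20,286.59; Unit 4B 94/492 × $83,175 = 15,891.16; Unit PH2 141/492 × $83,175 = 23,836.74.
Rounded to nearest $25: Unit 1B $16,400; Unit 4A $6,750; Unit 3B $20,275; Unit 4B $15,900; Unit PH2 $23,825. Sum = $83,150.
Difference $83,175 − $83,150 = +$25 applied to Unit 4A: Unit 4A becomes $6,775.

Unit 1B: $16,400 · Unit 4A: $6,775 · Unit 3B: $20,275 · Unit 4B: $15,900 · Unit PH2: $23,825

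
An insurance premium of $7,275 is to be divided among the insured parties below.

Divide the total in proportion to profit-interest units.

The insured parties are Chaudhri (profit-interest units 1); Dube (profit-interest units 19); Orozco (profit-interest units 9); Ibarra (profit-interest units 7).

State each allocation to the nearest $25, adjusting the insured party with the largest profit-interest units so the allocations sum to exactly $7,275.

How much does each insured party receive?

Profit-interest units total: 36.
Proportional shares: Chaudhri 1/36 × $7,275 = 202.08; Dube 19/36 × $7,275 = 3,839.58; Orozco 9/36 × $7,275 = 1,818.75; Ibarra 7/36 × $7,275 = 1,414.58.
After rounding ($25): Chaudhri $200; Dube $3,850; Orozco $1,825; Ibarra $1,425. Sum = $7,300.
Difference $7,275 − $7,300 = −$25 applied to largest profit-interest units (Dube): Dube becomes $3,825.

Chaudhri: $200 · Dube: $3,825 · Orozco: $1,825 · Ibarra: $1,425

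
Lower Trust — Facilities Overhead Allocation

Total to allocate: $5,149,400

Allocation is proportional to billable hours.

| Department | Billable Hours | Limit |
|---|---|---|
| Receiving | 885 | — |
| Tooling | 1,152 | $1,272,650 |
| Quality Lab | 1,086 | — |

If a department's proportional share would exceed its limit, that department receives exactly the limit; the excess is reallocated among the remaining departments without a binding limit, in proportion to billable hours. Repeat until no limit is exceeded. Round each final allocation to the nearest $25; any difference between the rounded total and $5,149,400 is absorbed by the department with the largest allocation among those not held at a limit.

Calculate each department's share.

Receiving: $1,740,700; Tooling: $1,272,650; Quality Lab: $2,136,050

Combined billable hours = 3,123.
Pro-rata shares before constraints: Receiving 1,459,244.00; Tooling 1,899,490.49; Quality Lab 1,790,665.51.
Capped: Tooling ($1,272,650); balance $3,876,750 reallocated over remaining billable hours 1,971.
Redistributed shares: Receiving 1,740,702.05 → $1,740,700; Quality Lab 2,136,047.95 → $2,136,050.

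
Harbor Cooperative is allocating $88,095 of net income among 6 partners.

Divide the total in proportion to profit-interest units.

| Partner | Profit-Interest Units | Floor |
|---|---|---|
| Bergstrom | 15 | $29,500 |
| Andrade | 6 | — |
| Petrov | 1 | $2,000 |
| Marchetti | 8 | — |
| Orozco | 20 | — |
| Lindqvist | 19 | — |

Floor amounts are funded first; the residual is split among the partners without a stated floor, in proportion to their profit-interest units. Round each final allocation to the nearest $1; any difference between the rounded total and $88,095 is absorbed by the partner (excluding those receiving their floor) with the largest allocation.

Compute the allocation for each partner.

Fund the minimums — Bergstrom $29,500; Petrov $2,000. Balance $56,595.
Balance split over remaining profit-interest units 53: Andrade 6,406.98 → $6,407; Marchetti 8,542.64 → $8,543; Orozco 21,356.60 → $21,357; Lindqvist 20,288.77 → $20,289.
Rounding difference −$1 applied to Orozco → $21,356.

Bergstrom: $29,500; Andrade: $6,407; Petrov: $2,000; Marchetti: $8,543; Orozco: $21,356; Lindqvist: $20,289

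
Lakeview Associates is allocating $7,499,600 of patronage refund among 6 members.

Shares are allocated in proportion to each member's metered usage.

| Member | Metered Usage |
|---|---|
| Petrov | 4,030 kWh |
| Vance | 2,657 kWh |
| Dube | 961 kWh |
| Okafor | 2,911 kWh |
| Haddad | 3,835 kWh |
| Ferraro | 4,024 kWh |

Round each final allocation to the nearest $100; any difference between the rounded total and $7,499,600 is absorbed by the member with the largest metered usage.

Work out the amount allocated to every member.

Total metered usage = 4,030 + 2,657 + 961 + 2,911 + 3,835 + 4,024 = 18,418.
Unrounded shares: Petrov 1,640,970.14; Vance 1,081,900.16; Dube 391,308.26; Okafor 1,185,326.07; Haddad 1,561,568.36; Ferraro 1,638,527.01.
After rounding ($100): Petrov $1,641,000; Vance $1,081,900; Dube $391,300; Okafor $1,185,300; Haddad $1,561,600; Ferraro $1,638,500. Sum = $7,499,600.
No rounding difference to absorb.

Petrov: $1,641,000 | Vance: $1,081,900 | Dube: $391,300 | Okafor: $1,185,300 | Haddad: $1,561,600 | Ferraro: $1,638,500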